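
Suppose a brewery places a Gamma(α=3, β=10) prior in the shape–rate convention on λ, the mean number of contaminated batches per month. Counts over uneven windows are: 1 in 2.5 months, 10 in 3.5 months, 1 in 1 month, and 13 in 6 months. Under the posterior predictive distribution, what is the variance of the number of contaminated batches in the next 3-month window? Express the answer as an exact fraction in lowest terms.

Total count: 1 + 10 + 1 + 13 = 25.
Total exposure: 2.5 + 3.5 + 1 + 6 = 13 months.
Posterior: α' = 3 + 25 = 28, β' = 10 + 13 = 23.
The posterior predictive for a window of length T is Negative Binomial with variance T·α'·(β'+T)/β'² = 3·28·26/529 = 2184/529.

2184/529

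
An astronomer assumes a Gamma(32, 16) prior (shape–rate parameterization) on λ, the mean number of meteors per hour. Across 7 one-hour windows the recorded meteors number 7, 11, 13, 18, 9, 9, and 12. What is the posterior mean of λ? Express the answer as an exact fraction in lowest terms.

111/23

Total count: 7 + 11 + 13 + 18 + 9 + 9 + 12 = 79.
Total exposure: 7 hours.
Gamma(α, β) with Poisson data over total exposure Σt gives posterior Gamma(α+Σx, β+Σt) = Gamma(111, 23).
Posterior mean = α'/β' = 111/23.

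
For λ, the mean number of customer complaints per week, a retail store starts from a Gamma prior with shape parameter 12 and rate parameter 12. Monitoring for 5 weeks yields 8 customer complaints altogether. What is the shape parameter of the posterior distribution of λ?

Total count 8 over total exposure 5 weeks.
Conjugate update: add total count to the shape and total exposure to the rate, giving Gamma(20, 17).

20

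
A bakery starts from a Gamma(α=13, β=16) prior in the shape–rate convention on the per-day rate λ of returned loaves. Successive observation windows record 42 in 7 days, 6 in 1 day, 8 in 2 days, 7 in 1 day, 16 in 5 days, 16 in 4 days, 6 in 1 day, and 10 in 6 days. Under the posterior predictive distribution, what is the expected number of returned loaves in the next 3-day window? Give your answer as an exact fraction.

Total count: 42 + 6 + 8 + 7 + 16 + 16 + 6 + 10 = 111.
Total exposure: 7 + 1 + 2 + 1 + 5 + 4 + 1 + 6 = 27 days.
Gamma(α, β) with Poisson data over total exposure Σt gives posterior Gamma(α+Σx, β+Σt) = Gamma(124, 43).
Predictive mean over a 3-day window = T·E[λ|data] = 3·124/43 = 372/43.

372/43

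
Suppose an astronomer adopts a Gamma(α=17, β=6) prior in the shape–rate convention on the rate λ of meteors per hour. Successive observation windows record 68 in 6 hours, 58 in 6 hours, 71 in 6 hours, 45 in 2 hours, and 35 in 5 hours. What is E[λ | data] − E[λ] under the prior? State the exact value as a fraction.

1237/186

Total count: 68 + 58 + 71 + 45 + 35 = 277.
Total exposure: 6 + 6 + 6 + 2 + 5 = 25 hours.
By Gamma–Poisson conjugacy, the posterior is Gamma(α + Σx, β + Σt) = Gamma(17 + 277, 6 + 25) = Gamma(294, 31).
Posterior mean = 294/31 = 294/31; prior mean = 17/6 = 17/6. Difference = 294/31 − 17/6 = 1237/186.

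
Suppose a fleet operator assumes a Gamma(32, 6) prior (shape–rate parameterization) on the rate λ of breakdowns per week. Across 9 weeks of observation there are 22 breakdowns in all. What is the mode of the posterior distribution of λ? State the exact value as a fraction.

53/15

Total count 22 over total exposure 9 weeks.
By Gamma–Poisson conjugacy, the posterior is Gamma(α + Σx, β + Σt) = Gamma(32 + 22, 6 + 9) = Gamma(54, 15).
Posterior mode = (α'−1)/β' = 53/15.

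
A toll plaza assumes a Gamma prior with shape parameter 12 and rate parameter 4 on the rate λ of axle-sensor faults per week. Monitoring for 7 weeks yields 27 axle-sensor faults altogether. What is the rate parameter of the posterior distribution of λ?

Total count 27 over total exposure 7 weeks.
By Gamma–Poisson conjugacy, the posterior is Gamma(α + Σx, β + Σt) = Gamma(12 + 27, 4 + 7) = Gamma(39, 11).

11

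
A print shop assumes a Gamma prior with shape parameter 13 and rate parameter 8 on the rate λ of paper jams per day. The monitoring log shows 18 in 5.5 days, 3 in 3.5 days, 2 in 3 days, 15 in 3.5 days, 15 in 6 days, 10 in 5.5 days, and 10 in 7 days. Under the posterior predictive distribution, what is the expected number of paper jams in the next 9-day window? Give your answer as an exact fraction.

Total count: 18 + 3 + 2 + 15 + 15 + 10 + 10 = 73.
Total exposure: 5.5 + 3.5 + 3 + 3.5 + 6 + 5.5 + 7 = 34 days.
Gamma(α, β) with Poisson data over total exposure Σt gives posterior Gamma(α+Σx, β+Σt) = Gamma(86, 42).
Predictive mean over a 9-day window = T·E[λ|data] = 9·86/42 = 129/7.

129/7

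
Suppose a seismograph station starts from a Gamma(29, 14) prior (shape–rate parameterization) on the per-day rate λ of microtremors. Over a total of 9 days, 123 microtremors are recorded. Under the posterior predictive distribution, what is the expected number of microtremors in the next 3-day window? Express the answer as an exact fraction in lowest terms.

456/23

Total count 123 over total exposure 9 days.
The Gamma prior is conjugate for the Poisson rate, so λ | data ~ Gamma(29+123, 14+9) = Gamma(152, 23).
Predictive mean over a 3-day window = T·E[λ|data] = 3·152/23 = 456/23.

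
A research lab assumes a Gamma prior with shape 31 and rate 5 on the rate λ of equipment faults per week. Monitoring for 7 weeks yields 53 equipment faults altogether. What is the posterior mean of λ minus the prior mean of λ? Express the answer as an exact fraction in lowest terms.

Total count 53 over total exposure 7 weeks.
The Gamma prior is conjugate for the Poisson rate, so λ | data ~ Gamma(31+53, 5+7) = Gamma(84, 12).
Posterior mean = 84/12 = 7; prior mean = 31/5 = 31/5. Difference = 7 − 31/5 = 4/5.

4/5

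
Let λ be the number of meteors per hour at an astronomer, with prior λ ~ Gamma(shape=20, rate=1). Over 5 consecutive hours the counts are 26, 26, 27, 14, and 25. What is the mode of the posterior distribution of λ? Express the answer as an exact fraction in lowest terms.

Total count: 26 + 26 + 27 + 14 + 25 = 118.
Total exposure: 5 hours.
The Gamma prior is conjugate for the Poisson rate, so λ | data ~ Gamma(20+118, 1+5) = Gamma(138, 6).
Posterior mode = (α'−1)/β' = 137/6.

137/6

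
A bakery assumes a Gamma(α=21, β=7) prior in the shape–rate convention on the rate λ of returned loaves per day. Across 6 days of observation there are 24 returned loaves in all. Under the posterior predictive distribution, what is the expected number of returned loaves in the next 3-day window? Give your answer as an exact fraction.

Total count 24 over total exposure 6 days.
Posterior: α' = 21 + 24 = 45, β' = 7 + 6 = 13.
Predictive mean over a 3-day window = T·E[λ|data] = 3·45/13 = 135/13.

135/13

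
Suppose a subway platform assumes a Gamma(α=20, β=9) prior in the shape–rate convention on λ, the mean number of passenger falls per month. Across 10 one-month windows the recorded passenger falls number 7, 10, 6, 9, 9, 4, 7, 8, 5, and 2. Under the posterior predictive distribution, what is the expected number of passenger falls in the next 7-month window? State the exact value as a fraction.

Total count: 7 + 10 + 6 + 9 + 9 + 4 + 7 + 8 + 5 + 2 = 67.
Total exposure: 10 months.
Conjugate update: add total count to the shape and total exposure to the rate, giving Gamma(87, 19).
Predictive mean over a 7-month window = T·E[λ|data] = 7·87/19 = 609/19.

609/19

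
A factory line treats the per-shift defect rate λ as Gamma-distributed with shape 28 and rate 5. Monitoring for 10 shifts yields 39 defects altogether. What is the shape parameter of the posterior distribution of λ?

Total count 39 over total exposure 10 shifts.
Conjugate update: add total count to the shape and total exposure to the rate, giving Gamma(67, 15).

67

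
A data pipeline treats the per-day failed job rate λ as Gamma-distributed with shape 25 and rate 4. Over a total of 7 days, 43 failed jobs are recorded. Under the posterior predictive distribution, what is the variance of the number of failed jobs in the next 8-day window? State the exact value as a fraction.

10336/121

Total count 43 over total exposure 7 days.
Conjugate update: add total count to the shape and total exposure to the rate, giving Gamma(68, 11).
The posterior predictive for a window of length T is Negative Binomial with variance T·α'·(β'+T)/β'² = 8·68·19/121 = 10336/121.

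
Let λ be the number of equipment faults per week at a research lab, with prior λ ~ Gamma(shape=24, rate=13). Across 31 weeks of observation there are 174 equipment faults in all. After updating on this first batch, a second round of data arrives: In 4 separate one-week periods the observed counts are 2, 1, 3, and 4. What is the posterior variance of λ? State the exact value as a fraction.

13/144

Total count 174 over total exposure 31 weeks.
After the first batch: Gamma(24 + 174, 13 + 31) = Gamma(198, 44).
Total count: 2 + 1 + 3 + 4 = 10.
Total exposure: 4 weeks.
After the second batch: Gamma(198 + 10, 44 + 4) = Gamma(208, 48).
Posterior variance = α'/β'² = 208/2304 = 13/144.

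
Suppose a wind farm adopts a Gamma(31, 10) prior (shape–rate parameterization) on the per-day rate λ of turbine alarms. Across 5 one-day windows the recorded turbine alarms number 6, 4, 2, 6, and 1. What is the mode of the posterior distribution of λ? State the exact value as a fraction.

49/15

Total count: 6 + 4 + 2 + 6 + 1 = 19.
Total exposure: 5 days.
Gamma(α, β) with Poisson data over total exposure Σt gives posterior Gamma(α+Σx, β+Σt) = Gamma(50, 15).
Posterior mode = (α'−1)/β' = 49/15.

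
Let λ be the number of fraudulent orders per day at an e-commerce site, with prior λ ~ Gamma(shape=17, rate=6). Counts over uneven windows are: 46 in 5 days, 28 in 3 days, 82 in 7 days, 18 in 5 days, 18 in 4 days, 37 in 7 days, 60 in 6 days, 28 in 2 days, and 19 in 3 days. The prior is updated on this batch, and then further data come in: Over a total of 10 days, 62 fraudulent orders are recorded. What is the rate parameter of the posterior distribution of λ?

58

Total count: 46 + 28 + 82 + 18 + 18 + 37 + 60 + 28 + 19 = 336.
Total exposure: 5 + 3 + 7 + 5 + 4 + 7 + 6 + 2 + 3 = 42 days.
After the first batch: Gamma(17 + 336, 6 + 42) = Gamma(353, 48).
Total count 62 over total exposure 10 days.
After the second batch: Gamma(353 + 62, 48 + 10) = Gamma(415, 58).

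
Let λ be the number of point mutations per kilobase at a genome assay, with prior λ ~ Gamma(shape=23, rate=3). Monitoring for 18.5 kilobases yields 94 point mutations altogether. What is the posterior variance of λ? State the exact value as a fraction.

468/1849

Total count 94 over total exposure 18.5 kilobases.
Posterior: α' = 23 + 94 = 117, β' = 3 + 18.5 = 43/2.
Posterior variance = α'/β'² = 117/(1849/4) = 468/1849.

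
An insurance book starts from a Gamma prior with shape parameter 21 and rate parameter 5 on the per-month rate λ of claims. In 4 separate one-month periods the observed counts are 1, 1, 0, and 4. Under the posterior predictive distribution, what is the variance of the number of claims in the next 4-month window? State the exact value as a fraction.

Total count: 1 + 1 + 0 + 4 = 6.
Total exposure: 4 months.
Conjugate update: add total count to the shape and total exposure to the rate, giving Gamma(27, 9).
The posterior predictive for a window of length T is Negative Binomial with variance T·α'·(β'+T)/β'² = 4·27·13/81 = 52/3.

52/3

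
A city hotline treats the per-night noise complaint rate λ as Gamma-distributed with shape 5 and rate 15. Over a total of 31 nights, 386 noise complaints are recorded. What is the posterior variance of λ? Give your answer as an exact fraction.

Total count 386 over total exposure 31 nights.
The Gamma prior is conjugate for the Poisson rate, so λ | data ~ Gamma(5+386, 15+31) = Gamma(391, 46).
Posterior variance = α'/β'² = 391/2116 = 17/92.

17/92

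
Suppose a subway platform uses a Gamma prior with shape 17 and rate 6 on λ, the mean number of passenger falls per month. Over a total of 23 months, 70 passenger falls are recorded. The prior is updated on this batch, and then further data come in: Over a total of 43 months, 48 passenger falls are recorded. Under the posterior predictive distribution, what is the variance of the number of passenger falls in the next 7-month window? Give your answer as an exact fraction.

2765/192

Total count 70 over total exposure 23 months.
After the first batch: Gamma(17 + 70, 6 + 23) = Gamma(87, 29).
Total count 48 over total exposure 43 months.
After the second batch: Gamma(87 + 48, 29 + 43) = Gamma(135, 72).
The posterior predictive for a window of length T is Negative Binomial with variance T·α'·(β'+T)/β'² = 7·135·79/5184 = 2765/192.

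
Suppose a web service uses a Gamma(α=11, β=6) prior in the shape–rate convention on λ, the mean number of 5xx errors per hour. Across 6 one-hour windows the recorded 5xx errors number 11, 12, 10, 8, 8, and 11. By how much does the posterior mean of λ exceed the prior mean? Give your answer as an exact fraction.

Total count: 11 + 12 + 10 + 8 + 8 + 11 = 60.
Total exposure: 6 hours.
Conjugate update: add total count to the shape and total exposure to the rate, giving Gamma(71, 12).
Posterior mean = 71/12 = 71/12; prior mean = 11/6 = 11/6. Difference = 71/12 − 11/6 = 49/12.

49/12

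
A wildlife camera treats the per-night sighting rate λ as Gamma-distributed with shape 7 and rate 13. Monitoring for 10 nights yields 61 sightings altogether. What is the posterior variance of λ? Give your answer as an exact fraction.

68/529

Total count 61 over total exposure 10 nights.
Posterior: α' = 7 + 61 = 68, β' = 13 + 10 = 23.
Posterior variance = α'/β'² = 68/529.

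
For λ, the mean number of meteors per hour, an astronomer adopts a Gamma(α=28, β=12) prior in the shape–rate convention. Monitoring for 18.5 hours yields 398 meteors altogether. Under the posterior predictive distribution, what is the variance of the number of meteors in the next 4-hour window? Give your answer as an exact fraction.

Total count 398 over total exposure 18.5 hours.
By Gamma–Poisson conjugacy, the posterior is Gamma(α + Σx, β + Σt) = Gamma(28 + 398, 12 + 18.5) = Gamma(426, 61/2).
The posterior predictive for a window of length T is Negative Binomial with variance T·α'·(β'+T)/β'² = 4·426·(69/2)/(3721/4) = 235152/3721.

235152/3721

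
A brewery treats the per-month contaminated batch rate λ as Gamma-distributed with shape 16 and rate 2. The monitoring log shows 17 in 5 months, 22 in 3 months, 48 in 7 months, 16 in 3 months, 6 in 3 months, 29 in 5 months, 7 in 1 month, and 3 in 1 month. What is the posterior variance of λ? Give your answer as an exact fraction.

41/225

Total count: 17 + 22 + 48 + 16 + 6 + 29 + 7 + 3 = 148.
Total exposure: 5 + 3 + 7 + 3 + 3 + 5 + 1 + 1 = 28 months.
The Gamma prior is conjugate for the Poisson rate, so λ | data ~ Gamma(16+148, 2+28) = Gamma(164, 30).
Posterior variance = α'/β'² = 164/900 = 41/225.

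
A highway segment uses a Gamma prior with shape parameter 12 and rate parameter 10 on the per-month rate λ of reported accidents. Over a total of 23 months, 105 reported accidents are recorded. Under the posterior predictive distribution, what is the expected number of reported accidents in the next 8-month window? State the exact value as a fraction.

312/11

Total count 105 over total exposure 23 months.
The Gamma prior is conjugate for the Poisson rate, so λ | data ~ Gamma(12+105, 10+23) = Gamma(117, 33).
Predictive mean over an 8-month window = T·E[λ|data] = 8·117/33 = 312/11.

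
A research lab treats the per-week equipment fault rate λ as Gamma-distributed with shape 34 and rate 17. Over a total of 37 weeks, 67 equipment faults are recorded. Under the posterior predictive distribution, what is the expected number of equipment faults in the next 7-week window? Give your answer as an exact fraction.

707/54

Total count 67 over total exposure 37 weeks.
The Gamma prior is conjugate for the Poisson rate, so λ | data ~ Gamma(34+67, 17+37) = Gamma(101, 54).
Predictive mean over a 7-week window = T·E[λ|data] = 7·101/54 = 707/54.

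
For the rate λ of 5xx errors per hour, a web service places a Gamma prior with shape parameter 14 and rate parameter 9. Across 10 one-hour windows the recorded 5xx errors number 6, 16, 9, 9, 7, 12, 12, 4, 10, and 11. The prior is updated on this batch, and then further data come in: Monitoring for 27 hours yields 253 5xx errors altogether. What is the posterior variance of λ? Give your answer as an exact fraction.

Total count: 6 + 16 + 9 + 9 + 7 + 12 + 12 + 4 + 10 + 11 = 96.
Total exposure: 10 hours.
After the first batch: Gamma(14 + 96, 9 + 10) = Gamma(110, 19).
Total count 253 over total exposure 27 hours.
After the second batch: Gamma(110 + 253, 19 + 27) = Gamma(363, 46).
Posterior variance = α'/β'² = 363/2116.

363/2116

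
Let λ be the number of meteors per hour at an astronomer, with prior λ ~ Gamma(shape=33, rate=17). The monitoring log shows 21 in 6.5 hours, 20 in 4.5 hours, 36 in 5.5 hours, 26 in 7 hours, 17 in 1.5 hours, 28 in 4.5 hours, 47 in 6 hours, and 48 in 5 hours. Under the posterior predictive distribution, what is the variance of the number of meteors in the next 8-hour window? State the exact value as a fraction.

Total count: 21 + 20 + 36 + 26 + 17 + 28 + 47 + 48 = 243.
Total exposure: 6.5 + 4.5 + 5.5 + 7 + 1.5 + 4.5 + 6 + 5 = 40.5 hours.
Posterior: α' = 33 + 243 = 276, β' = 17 + 40.5 = 115/2.
The posterior predictive for a window of length T is Negative Binomial with variance T·α'·(β'+T)/β'² = 8·276·(131/2)/(13225/4) = 25152/575.

25152/575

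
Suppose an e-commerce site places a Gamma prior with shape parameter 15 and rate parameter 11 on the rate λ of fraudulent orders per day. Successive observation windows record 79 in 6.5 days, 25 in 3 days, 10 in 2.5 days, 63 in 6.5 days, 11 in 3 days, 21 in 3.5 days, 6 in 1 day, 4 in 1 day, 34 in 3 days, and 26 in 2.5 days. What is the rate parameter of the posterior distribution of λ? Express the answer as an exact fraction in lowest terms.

Total count: 79 + 25 + 10 + 63 + 11 + 21 + 6 + 4 + 34 + 26 = 279.
Total exposure: 6.5 + 3 + 2.5 + 6.5 + 3 + 3.5 + 1 + 1 + 3 + 2.5 = 32.5 days.
By Gamma–Poisson conjugacy, the posterior is Gamma(α + Σx, β + Σt) = Gamma(15 + 279, 11 + 32.5) = Gamma(294, 87/2).

87/2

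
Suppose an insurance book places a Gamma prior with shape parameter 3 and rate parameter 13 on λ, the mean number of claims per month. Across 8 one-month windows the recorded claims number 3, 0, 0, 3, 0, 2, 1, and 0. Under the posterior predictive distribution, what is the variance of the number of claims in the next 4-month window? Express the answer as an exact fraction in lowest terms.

400/147

Total count: 3 + 0 + 0 + 3 + 0 + 2 + 1 + 0 = 9.
Total exposure: 8 months.
Conjugate update: add total count to the shape and total exposure to the rate, giving Gamma(12, 21).
The posterior predictive for a window of length T is Negative Binomial with variance T·α'·(β'+T)/β'² = 4·12·25/441 = 400/147.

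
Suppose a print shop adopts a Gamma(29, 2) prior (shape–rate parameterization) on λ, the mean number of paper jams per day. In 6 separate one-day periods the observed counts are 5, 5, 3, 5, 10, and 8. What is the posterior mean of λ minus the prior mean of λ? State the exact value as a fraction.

Total count: 5 + 5 + 3 + 5 + 10 + 8 = 36.
Total exposure: 6 days.
The Gamma prior is conjugate for the Poisson rate, so λ | data ~ Gamma(29+36, 2+6) = Gamma(65, 8).
Posterior mean = 65/8 = 65/8; prior mean = 29/2 = 29/2. Difference = 65/8 − 29/2 = -51/8.

-51/8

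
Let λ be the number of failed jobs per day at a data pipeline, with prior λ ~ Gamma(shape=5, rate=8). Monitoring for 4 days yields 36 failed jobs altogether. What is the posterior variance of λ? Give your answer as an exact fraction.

Total count 36 over total exposure 4 days.
Gamma(α, β) with Poisson data over total exposure Σt gives posterior Gamma(α+Σx, β+Σt) = Gamma(41, 12).
Posterior variance = α'/β'² = 41/144.

41/144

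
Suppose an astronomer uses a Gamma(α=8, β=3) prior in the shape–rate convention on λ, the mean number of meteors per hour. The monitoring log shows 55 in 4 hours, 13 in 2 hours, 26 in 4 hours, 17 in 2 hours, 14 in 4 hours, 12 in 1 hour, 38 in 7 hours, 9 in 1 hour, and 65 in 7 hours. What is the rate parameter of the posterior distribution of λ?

Total count: 55 + 13 + 26 + 17 + 14 + 12 + 38 + 9 + 65 = 249.
Total exposure: 4 + 2 + 4 + 2 + 4 + 1 + 7 + 1 + 7 = 32 hours.
Posterior: α' = 8 + 249 = 257, β' = 3 + 32 = 35.

35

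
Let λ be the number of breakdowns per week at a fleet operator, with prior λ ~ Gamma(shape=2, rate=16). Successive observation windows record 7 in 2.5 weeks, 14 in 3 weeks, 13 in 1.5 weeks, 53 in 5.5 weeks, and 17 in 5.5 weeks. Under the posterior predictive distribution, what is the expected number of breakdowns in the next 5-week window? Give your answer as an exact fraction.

Total count: 7 + 14 + 13 + 53 + 17 = 104.
Total exposure: 2.5 + 3 + 1.5 + 5.5 + 5.5 = 18 weeks.
Gamma(α, β) with Poisson data over total exposure Σt gives posterior Gamma(α+Σx, β+Σt) = Gamma(106, 34).
Predictive mean over a 5-week window = T·E[λ|data] = 5·106/34 = 265/17.

265/17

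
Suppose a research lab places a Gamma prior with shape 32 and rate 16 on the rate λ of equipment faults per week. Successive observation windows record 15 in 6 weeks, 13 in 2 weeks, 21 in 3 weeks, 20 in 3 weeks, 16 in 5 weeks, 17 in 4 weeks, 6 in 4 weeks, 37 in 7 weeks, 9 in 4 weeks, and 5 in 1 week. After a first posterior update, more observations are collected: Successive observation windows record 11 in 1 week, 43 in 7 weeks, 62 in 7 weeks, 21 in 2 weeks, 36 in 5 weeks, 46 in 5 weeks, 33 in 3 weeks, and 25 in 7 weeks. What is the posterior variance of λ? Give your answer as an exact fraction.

117/2116

Total count: 15 + 13 + 21 + 20 + 16 + 17 + 6 + 37 + 9 + 5 = 159.
Total exposure: 6 + 2 + 3 + 3 + 5 + 4 + 4 + 7 + 4 + 1 = 39 weeks.
After the first batch: Gamma(32 + 159, 16 + 39) = Gamma(191, 55).
Total count: 11 + 43 + 62 + 21 + 36 + 46 + 33 + 25 = 277.
Total exposure: 1 + 7 + 7 + 2 + 5 + 5 + 3 + 7 = 37 weeks.
After the second batch: Gamma(191 + 277, 55 + 37) = Gamma(468, 92).
Posterior variance = α'/β'² = 468/8464 = 117/2116.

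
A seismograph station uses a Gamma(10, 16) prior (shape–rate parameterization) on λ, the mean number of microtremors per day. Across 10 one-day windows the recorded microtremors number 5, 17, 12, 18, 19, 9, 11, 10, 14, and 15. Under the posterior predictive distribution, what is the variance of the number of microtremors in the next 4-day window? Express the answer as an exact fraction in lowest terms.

Total count: 5 + 17 + 12 + 18 + 19 + 9 + 11 + 10 + 14 + 15 = 130.
Total exposure: 10 days.
Posterior: α' = 10 + 130 = 140, β' = 16 + 10 = 26.
The posterior predictive for a window of length T is Negative Binomial with variance T·α'·(β'+T)/β'² = 4·140·30/676 = 4200/169.

4200/169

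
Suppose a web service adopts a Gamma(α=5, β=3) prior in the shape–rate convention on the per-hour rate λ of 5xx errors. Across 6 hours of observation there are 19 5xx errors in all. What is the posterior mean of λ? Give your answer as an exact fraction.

8/3

Total count 19 over total exposure 6 hours.
Posterior: α' = 5 + 19 = 24, β' = 3 + 6 = 9.
Posterior mean = α'/β' = 24/9 = 8/3.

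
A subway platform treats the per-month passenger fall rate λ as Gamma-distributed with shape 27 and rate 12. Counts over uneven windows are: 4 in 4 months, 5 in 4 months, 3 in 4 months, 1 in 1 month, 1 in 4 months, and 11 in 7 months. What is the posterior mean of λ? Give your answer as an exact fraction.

Total count: 4 + 5 + 3 + 1 + 1 + 11 = 25.
Total exposure: 4 + 4 + 4 + 1 + 4 + 7 = 24 months.
Conjugate update: add total count to the shape and total exposure to the rate, giving Gamma(52, 36).
Posterior mean = α'/β' = 52/36 = 13/9.

13/9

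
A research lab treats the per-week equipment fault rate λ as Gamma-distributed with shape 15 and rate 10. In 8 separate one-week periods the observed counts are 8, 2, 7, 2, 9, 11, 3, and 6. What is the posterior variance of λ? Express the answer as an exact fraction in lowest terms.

Total count: 8 + 2 + 7 + 2 + 9 + 11 + 3 + 6 = 48.
Total exposure: 8 weeks.
Posterior: α' = 15 + 48 = 63, β' = 10 + 8 = 18.
Posterior variance = α'/β'² = 63/324 = 7/36.

7/36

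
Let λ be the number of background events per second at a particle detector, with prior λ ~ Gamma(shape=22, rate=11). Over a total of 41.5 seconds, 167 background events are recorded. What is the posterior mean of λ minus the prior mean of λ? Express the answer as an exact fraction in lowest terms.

8/5

Total count 167 over total exposure 41.5 seconds.
Gamma(α, β) with Poisson data over total exposure Σt gives posterior Gamma(α+Σx, β+Σt) = Gamma(189, 105/2).
Posterior mean = 189/(105/2) = 18/5; prior mean = 22/11 = 2. Difference = 18/5 − 2 = 8/5.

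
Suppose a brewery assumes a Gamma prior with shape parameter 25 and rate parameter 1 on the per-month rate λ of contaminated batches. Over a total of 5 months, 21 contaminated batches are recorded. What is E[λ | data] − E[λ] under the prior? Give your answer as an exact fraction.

Total count 21 over total exposure 5 months.
Conjugate update: add total count to the shape and total exposure to the rate, giving Gamma(46, 6).
Posterior mean = 46/6 = 23/3; prior mean = 25/1 = 25. Difference = 23/3 − 25 = -52/3.

-52/3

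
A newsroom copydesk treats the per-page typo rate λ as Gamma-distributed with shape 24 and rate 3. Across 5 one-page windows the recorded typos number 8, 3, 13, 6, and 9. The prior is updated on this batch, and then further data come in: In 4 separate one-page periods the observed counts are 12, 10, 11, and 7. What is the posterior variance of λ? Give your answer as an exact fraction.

Total count: 8 + 3 + 13 + 6 + 9 = 39.
Total exposure: 5 pages.
After the first batch: Gamma(24 + 39, 3 + 5) = Gamma(63, 8).
Total count: 12 + 10 + 11 + 7 = 40.
Total exposure: 4 pages.
After the second batch: Gamma(63 + 40, 8 + 4) = Gamma(103, 12).
Posterior variance = α'/β'² = 103/144.

103/144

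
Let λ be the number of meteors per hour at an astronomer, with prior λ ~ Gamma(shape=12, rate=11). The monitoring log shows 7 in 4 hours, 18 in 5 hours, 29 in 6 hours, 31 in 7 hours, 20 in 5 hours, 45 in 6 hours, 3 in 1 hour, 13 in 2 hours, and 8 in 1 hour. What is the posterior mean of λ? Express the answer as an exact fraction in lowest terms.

31/8

Total count: 7 + 18 + 29 + 31 + 20 + 45 + 3 + 13 + 8 = 174.
Total exposure: 4 + 5 + 6 + 7 + 5 + 6 + 1 + 2 + 1 = 37 hours.
The Gamma prior is conjugate for the Poisson rate, so λ | data ~ Gamma(12+174, 11+37) = Gamma(186, 48).
Posterior mean = α'/β' = 186/48 = 31/8.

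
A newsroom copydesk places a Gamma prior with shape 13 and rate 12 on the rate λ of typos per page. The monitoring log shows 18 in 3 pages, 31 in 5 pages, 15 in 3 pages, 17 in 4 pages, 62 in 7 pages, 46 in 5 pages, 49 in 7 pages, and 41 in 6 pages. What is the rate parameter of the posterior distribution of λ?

Total count: 18 + 31 + 15 + 17 + 62 + 46 + 49 + 41 = 279.
Total exposure: 3 + 5 + 3 + 4 + 7 + 5 + 7 + 6 = 40 pages.
By Gamma–Poisson conjugacy, the posterior is Gamma(α + Σx, β + Σt) = Gamma(13 + 279, 12 + 40) = Gamma(292, 52).

52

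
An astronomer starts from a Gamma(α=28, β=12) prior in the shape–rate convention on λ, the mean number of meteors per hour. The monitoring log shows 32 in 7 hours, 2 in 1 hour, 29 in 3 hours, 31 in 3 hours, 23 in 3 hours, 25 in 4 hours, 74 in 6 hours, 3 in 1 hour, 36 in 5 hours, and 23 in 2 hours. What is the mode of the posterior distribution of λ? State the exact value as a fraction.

Total count: 32 + 2 + 29 + 31 + 23 + 25 + 74 + 3 + 36 + 23 = 278.
Total exposure: 7 + 1 + 3 + 3 + 3 + 4 + 6 + 1 + 5 + 2 = 35 hours.
The Gamma prior is conjugate for the Poisson rate, so λ | data ~ Gamma(28+278, 12+35) = Gamma(306, 47).
Posterior mode = (α'−1)/β' = 305/47.

305/47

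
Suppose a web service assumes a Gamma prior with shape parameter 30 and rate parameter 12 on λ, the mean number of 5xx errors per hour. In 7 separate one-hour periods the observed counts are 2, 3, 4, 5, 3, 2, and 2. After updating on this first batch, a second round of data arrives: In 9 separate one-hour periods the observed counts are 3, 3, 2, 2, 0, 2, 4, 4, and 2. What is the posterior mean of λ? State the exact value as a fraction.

Total count: 2 + 3 + 4 + 5 + 3 + 2 + 2 = 21.
Total exposure: 7 hours.
After the first batch: Gamma(30 + 21, 12 + 7) = Gamma(51, 19).
Total count: 3 + 3 + 2 + 2 + 0 + 2 + 4 + 4 + 2 = 22.
Total exposure: 9 hours.
After the second batch: Gamma(51 + 22, 19 + 9) = Gamma(73, 28).
Posterior mean = α'/β' = 73/28.

73/28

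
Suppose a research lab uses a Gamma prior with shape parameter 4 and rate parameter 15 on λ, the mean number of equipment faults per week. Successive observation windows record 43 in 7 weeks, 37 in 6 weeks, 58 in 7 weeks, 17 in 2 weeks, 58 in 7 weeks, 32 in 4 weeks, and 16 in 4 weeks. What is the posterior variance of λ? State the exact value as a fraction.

265/2704

Total count: 43 + 37 + 58 + 17 + 58 + 32 + 16 = 261.
Total exposure: 7 + 6 + 7 + 2 + 7 + 4 + 4 = 37 weeks.
Gamma(α, β) with Poisson data over total exposure Σt gives posterior Gamma(α+Σx, β+Σt) = Gamma(265, 52).
Posterior variance = α'/β'² = 265/2704.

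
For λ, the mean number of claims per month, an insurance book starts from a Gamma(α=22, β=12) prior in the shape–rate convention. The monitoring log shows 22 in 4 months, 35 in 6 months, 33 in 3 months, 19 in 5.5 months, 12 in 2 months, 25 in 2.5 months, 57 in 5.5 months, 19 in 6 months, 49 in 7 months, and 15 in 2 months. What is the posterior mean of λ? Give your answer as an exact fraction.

Total count: 22 + 35 + 33 + 19 + 12 + 25 + 57 + 19 + 49 + 15 = 286.
Total exposure: 4 + 6 + 3 + 5.5 + 2 + 2.5 + 5.5 + 6 + 7 + 2 = 43.5 months.
Posterior: α' = 22 + 286 = 308, β' = 12 + 43.5 = 111/2.
Posterior mean = α'/β' = 308/(111/2) = 616/111.

616/111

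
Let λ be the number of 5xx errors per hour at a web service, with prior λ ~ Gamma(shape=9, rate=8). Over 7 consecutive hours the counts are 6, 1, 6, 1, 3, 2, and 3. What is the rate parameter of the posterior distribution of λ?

15

Total count: 6 + 1 + 6 + 1 + 3 + 2 + 3 = 22.
Total exposure: 7 hours.
Conjugate update: add total count to the shape and total exposure to the rate, giving Gamma(31, 15).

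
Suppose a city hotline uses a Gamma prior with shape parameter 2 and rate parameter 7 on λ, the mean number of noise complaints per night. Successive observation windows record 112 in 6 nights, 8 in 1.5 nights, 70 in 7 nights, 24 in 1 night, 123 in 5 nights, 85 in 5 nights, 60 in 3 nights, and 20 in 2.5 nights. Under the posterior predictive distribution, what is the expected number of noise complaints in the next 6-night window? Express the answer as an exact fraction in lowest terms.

Total count: 112 + 8 + 70 + 24 + 123 + 85 + 60 + 20 = 502.
Total exposure: 6 + 1.5 + 7 + 1 + 5 + 5 + 3 + 2.5 = 31 nights.
By Gamma–Poisson conjugacy, the posterior is Gamma(α + Σx, β + Σt) = Gamma(2 + 502, 7 + 31) = Gamma(504, 38).
Predictive mean over a 6-night window = T·E[λ|data] = 6·504/38 = 1512/19.

1512/19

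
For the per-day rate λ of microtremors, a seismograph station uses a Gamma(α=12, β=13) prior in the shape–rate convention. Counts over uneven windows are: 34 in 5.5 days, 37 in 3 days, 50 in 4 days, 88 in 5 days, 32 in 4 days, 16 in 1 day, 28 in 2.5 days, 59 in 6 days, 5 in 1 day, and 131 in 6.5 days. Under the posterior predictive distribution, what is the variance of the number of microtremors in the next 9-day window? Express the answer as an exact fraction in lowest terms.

Total count: 34 + 37 + 50 + 88 + 32 + 16 + 28 + 59 + 5 + 131 = 480.
Total exposure: 5.5 + 3 + 4 + 5 + 4 + 1 + 2.5 + 6 + 1 + 6.5 = 38.5 days.
The Gamma prior is conjugate for the Poisson rate, so λ | data ~ Gamma(12+480, 13+38.5) = Gamma(492, 103/2).
The posterior predictive for a window of length T is Negative Binomial with variance T·α'·(β'+T)/β'² = 9·492·(121/2)/(10609/4) = 1071576/10609.

1071576/10609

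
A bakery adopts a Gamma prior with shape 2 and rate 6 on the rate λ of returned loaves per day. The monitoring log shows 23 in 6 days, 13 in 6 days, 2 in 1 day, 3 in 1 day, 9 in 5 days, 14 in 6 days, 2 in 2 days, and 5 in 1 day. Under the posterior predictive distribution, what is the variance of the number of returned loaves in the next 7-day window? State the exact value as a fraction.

20951/1156

Total count: 23 + 13 + 2 + 3 + 9 + 14 + 2 + 5 = 71.
Total exposure: 6 + 6 + 1 + 1 + 5 + 6 + 2 + 1 = 28 days.
Posterior: α' = 2 + 71 = 73, β' = 6 + 28 = 34.
The posterior predictive for a window of length T is Negative Binomial with variance T·α'·(β'+T)/β'² = 7·73·41/1156 = 20951/1156.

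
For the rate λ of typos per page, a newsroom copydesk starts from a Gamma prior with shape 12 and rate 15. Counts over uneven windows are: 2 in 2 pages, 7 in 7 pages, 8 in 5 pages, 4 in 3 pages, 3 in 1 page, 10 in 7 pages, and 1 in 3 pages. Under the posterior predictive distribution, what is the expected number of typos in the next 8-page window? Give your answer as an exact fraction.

Total count: 2 + 7 + 8 + 4 + 3 + 10 + 1 = 35.
Total exposure: 2 + 7 + 5 + 3 + 1 + 7 + 3 = 28 pages.
Posterior: α' = 12 + 35 = 47, β' = 15 + 28 = 43.
Predictive mean over an 8-page window = T·E[λ|data] = 8·47/43 = 376/43.

376/43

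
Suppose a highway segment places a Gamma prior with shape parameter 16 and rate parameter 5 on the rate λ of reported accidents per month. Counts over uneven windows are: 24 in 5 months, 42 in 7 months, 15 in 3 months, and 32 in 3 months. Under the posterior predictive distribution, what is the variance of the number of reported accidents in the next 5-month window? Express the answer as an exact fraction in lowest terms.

Total count: 24 + 42 + 15 + 32 = 113.
Total exposure: 5 + 7 + 3 + 3 = 18 months.
Posterior: α' = 16 + 113 = 129, β' = 5 + 18 = 23.
The posterior predictive for a window of length T is Negative Binomial with variance T·α'·(β'+T)/β'² = 5·129·28/529 = 18060/529.

18060/529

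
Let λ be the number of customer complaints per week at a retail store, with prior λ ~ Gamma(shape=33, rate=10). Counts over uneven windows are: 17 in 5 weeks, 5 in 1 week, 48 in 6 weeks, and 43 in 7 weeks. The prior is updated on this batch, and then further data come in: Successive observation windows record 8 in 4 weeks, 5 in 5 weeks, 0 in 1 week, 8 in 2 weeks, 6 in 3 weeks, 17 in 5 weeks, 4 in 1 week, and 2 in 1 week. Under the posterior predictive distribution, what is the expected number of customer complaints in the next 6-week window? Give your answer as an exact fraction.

392/17

Total count: 17 + 5 + 48 + 43 = 113.
Total exposure: 5 + 1 + 6 + 7 = 19 weeks.
After the first batch: Gamma(33 + 113, 10 + 19) = Gamma(146, 29).
Total count: 8 + 5 + 0 + 8 + 6 + 17 + 4 + 2 = 50.
Total exposure: 4 + 5 + 1 + 2 + 3 + 5 + 1 + 1 = 22 weeks.
After the second batch: Gamma(146 + 50, 29 + 22) = Gamma(196, 51).
Predictive mean over a 6-week window = T·E[λ|data] = 6·196/51 = 392/17.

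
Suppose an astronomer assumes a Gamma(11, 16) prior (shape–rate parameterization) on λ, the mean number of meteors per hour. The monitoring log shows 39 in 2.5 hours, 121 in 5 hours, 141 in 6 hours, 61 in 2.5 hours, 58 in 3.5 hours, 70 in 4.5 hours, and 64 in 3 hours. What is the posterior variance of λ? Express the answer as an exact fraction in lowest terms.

Total count: 39 + 121 + 141 + 61 + 58 + 70 + 64 = 554.
Total exposure: 2.5 + 5 + 6 + 2.5 + 3.5 + 4.5 + 3 = 27 hours.
By Gamma–Poisson conjugacy, the posterior is Gamma(α + Σx, β + Σt) = Gamma(11 + 554, 16 + 27) = Gamma(565, 43).
Posterior variance = α'/β'² = 565/1849.

565/1849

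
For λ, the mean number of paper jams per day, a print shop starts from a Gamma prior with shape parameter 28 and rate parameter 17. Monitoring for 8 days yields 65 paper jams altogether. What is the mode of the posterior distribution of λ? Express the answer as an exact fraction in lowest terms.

Total count 65 over total exposure 8 days.
The Gamma prior is conjugate for the Poisson rate, so λ | data ~ Gamma(28+65, 17+8) = Gamma(93, 25).
Posterior mode = (α'−1)/β' = 92/25.

92/25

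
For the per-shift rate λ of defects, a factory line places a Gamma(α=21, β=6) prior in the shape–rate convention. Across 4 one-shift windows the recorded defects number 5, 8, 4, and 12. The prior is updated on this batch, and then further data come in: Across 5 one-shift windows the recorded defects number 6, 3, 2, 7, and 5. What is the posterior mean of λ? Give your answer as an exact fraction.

73/15

Total count: 5 + 8 + 4 + 12 = 29.
Total exposure: 4 shifts.
After the first batch: Gamma(21 + 29, 6 + 4) = Gamma(50, 10).
Total count: 6 + 3 + 2 + 7 + 5 = 23.
Total exposure: 5 shifts.
After the second batch: Gamma(50 + 23, 10 + 5) = Gamma(73, 15).
Posterior mean = α'/β' = 73/15.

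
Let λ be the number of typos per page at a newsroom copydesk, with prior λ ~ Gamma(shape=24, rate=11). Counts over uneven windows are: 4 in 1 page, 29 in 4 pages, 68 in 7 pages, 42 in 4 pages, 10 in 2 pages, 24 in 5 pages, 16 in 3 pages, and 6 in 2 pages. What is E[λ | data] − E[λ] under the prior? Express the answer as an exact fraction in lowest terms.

1517/429

Total count: 4 + 29 + 68 + 42 + 10 + 24 + 16 + 6 = 199.
Total exposure: 1 + 4 + 7 + 4 + 2 + 5 + 3 + 2 = 28 pages.
Conjugate update: add total count to the shape and total exposure to the rate, giving Gamma(223, 39).
Posterior mean = 223/39 = 223/39; prior mean = 24/11 = 24/11. Difference = 223/39 − 24/11 = 1517/429.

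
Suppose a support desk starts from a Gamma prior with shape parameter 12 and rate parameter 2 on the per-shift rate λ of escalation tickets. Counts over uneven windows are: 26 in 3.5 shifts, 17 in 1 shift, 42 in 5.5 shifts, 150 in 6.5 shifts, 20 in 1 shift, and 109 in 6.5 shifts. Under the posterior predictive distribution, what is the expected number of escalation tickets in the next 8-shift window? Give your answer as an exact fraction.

1504/13

Total count: 26 + 17 + 42 + 150 + 20 + 109 = 364.
Total exposure: 3.5 + 1 + 5.5 + 6.5 + 1 + 6.5 = 24 shifts.
The Gamma prior is conjugate for the Poisson rate, so λ | data ~ Gamma(12+364, 2+24) = Gamma(376, 26).
Predictive mean over an 8-shift window = T·E[λ|data] = 8·376/26 = 1504/13.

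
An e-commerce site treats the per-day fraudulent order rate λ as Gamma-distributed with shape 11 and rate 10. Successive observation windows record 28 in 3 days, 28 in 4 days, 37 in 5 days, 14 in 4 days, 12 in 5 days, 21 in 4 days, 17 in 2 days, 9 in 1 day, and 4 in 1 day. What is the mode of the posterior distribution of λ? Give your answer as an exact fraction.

60/13

Total count: 28 + 28 + 37 + 14 + 12 + 21 + 17 + 9 + 4 = 170.
Total exposure: 3 + 4 + 5 + 4 + 5 + 4 + 2 + 1 + 1 = 29 days.
Conjugate update: add total count to the shape and total exposure to the rate, giving Gamma(181, 39).
Posterior mode = (α'−1)/β' = 180/39 = 60/13.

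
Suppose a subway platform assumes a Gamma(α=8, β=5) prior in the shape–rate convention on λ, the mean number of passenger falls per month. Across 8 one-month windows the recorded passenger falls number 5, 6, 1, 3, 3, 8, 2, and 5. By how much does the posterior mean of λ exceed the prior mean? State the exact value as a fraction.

Total count: 5 + 6 + 1 + 3 + 3 + 8 + 2 + 5 = 33.
Total exposure: 8 months.
Gamma(α, β) with Poisson data over total exposure Σt gives posterior Gamma(α+Σx, β+Σt) = Gamma(41, 13).
Posterior mean = 41/13 = 41/13; prior mean = 8/5 = 8/5. Difference = 41/13 − 8/5 = 101/65.

101/65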